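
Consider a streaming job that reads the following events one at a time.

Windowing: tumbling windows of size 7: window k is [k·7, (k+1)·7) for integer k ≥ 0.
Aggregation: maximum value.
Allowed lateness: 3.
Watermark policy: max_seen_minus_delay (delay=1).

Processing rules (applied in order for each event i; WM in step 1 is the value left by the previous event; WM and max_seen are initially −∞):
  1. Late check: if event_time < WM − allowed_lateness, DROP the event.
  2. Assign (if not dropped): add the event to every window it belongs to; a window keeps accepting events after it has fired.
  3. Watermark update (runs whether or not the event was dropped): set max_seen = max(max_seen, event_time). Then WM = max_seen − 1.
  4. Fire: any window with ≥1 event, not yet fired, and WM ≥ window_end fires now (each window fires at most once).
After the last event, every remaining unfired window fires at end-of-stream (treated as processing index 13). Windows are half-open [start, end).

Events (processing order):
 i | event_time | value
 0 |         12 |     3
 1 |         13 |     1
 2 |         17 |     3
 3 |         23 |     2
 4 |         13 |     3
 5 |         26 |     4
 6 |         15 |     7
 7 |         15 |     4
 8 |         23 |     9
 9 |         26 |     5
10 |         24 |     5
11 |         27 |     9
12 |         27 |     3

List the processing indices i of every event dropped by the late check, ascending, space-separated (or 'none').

i=0 t=12 v=3: → [7,14); WM=11
i=1 t=13 v=1: → [7,14); WM=12
i=2 t=17 v=3: → [14,21); WM=16; [7,14) fires=3
i=3 t=23 v=2: → [21,28); WM=22; [14,21) fires=3
i=4 t=13 v=3: DROP (t<22-3); WM=22
i=5 t=26 v=4: → [21,28); WM=25
i=6 t=15 v=7: DROP (t<25-3); WM=25
i=7 t=15 v=4: DROP (t<25-3); WM=25
i=8 t=23 v=9: → [21,28); WM=25
i=9 t=26 v=5: → [21,28); WM=25
i=10 t=24 v=5: → [21,28); WM=25
i=11 t=27 v=9: → [21,28); WM=26
i=12 t=27 v=3: → [21,28); WM=26

4 6 7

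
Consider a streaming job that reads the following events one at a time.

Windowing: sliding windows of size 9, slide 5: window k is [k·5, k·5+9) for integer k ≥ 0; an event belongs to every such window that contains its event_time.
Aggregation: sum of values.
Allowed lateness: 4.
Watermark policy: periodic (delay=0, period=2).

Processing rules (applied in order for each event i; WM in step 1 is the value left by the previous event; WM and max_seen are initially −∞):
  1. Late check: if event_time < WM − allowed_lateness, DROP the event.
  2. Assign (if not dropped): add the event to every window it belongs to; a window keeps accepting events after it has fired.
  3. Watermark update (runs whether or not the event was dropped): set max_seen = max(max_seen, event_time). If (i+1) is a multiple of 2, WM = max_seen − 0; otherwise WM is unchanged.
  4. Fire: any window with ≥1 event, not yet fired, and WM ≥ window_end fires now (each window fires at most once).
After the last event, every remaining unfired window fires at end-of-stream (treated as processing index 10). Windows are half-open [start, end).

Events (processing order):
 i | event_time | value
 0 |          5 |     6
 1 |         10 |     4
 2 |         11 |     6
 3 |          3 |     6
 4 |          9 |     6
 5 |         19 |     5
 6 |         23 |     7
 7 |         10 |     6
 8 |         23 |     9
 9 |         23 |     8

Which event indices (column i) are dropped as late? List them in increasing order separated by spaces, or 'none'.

i=0 t=5 v=6: → [5,14),[0,9); WM=−∞
i=1 t=10 v=4: → [10,19),[5,14); WM=10; [0,9) fires=6
i=2 t=11 v=6: → [10,19),[5,14); WM=10
i=3 t=3 v=6: DROP (t<10-4); WM=11
i=4 t=9 v=6: → [5,14); WM=11
i=5 t=19 v=5: → [15,24); WM=19; [5,14) fires=22 [10,19) fires=10
i=6 t=23 v=7: → [20,29),[15,24); WM=19
i=7 t=10 v=6: DROP (t<19-4); WM=23
i=8 t=23 v=9: → [20,29),[15,24); WM=23
i=9 t=23 v=8: → [20,29),[15,24); WM=23

3 7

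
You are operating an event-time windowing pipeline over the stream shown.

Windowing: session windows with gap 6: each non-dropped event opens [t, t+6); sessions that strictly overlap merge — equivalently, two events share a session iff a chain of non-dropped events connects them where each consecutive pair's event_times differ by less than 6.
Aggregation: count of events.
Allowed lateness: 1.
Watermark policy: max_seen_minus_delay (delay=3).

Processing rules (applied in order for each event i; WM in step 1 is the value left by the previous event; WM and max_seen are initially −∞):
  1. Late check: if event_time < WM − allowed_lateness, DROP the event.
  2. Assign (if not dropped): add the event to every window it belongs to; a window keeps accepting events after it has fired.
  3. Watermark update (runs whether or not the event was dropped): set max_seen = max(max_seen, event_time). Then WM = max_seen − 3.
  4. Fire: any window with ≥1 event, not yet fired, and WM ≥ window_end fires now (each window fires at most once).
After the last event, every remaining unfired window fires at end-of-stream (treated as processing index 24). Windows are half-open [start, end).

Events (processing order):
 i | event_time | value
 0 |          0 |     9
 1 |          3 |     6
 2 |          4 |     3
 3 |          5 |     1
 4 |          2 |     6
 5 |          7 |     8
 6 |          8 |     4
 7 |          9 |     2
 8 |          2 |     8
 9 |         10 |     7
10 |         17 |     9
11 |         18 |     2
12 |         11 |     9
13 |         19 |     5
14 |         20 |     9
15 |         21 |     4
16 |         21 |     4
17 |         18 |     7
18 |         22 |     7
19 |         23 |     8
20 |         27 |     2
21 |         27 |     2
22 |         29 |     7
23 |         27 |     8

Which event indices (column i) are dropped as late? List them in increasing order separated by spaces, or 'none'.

8 12

i=0 t=0 v=9: → [0,6); WM=-3
i=1 t=3 v=6: → [0,9); WM=0
i=2 t=4 v=3: → [0,10); WM=1
i=3 t=5 v=1: → [0,11); WM=2
i=4 t=2 v=6: → [0,11); WM=2
i=5 t=7 v=8: → [0,13); WM=4
i=6 t=8 v=4: → [0,14); WM=5
i=7 t=9 v=2: → [0,15); WM=6
i=8 t=2 v=8: DROP (t<6-1); WM=6
i=9 t=10 v=7: → [0,16); WM=7
i=10 t=17 v=9: → [17,23); WM=14
i=11 t=18 v=2: → [17,24); WM=15
i=12 t=11 v=9: DROP (t<15-1); WM=15
i=13 t=19 v=5: → [17,25); WM=16
i=14 t=20 v=9: → [17,26); WM=17
i=15 t=21 v=4: → [17,27); WM=18
i=16 t=21 v=4: → [17,27); WM=18
i=17 t=18 v=7: → [17,27); WM=18
i=18 t=22 v=7: → [17,28); WM=19
i=19 t=23 v=8: → [17,29); WM=20
i=20 t=27 v=2: → [17,33); WM=24
i=21 t=27 v=2: → [17,33); WM=24
i=22 t=29 v=7: → [17,35); WM=26
i=23 t=27 v=8: → [17,35); WM=26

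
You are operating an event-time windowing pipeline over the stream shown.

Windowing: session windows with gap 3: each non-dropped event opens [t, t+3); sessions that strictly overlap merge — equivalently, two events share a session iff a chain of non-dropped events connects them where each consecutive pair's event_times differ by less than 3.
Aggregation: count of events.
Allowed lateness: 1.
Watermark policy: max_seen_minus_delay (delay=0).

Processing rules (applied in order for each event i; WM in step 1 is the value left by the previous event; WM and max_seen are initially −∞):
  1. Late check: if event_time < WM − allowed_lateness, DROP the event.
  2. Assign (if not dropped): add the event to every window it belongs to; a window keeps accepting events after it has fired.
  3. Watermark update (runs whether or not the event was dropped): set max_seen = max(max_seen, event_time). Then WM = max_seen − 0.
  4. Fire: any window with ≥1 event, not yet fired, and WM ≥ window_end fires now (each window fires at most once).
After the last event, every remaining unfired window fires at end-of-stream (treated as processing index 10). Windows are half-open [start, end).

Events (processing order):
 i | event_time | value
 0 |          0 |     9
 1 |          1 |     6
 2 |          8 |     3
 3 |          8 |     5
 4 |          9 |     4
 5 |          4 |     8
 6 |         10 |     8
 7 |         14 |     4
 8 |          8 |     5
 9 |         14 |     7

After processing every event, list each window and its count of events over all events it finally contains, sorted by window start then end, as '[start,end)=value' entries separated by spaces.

i=0 t=0 v=9: → [0,3); WM=0
i=1 t=1 v=6: → [0,4); WM=1
i=2 t=8 v=3: → [8,11); WM=8
i=3 t=8 v=5: → [8,11); WM=8
i=4 t=9 v=4: → [8,12); WM=9
i=5 t=4 v=8: DROP (t<9-1); WM=9
i=6 t=10 v=8: → [8,13); WM=10
i=7 t=14 v=4: → [14,17); WM=14
i=8 t=8 v=5: DROP (t<14-1); WM=14
i=9 t=14 v=7: → [14,17); WM=14

[0,4)=2 [8,13)=4 [14,17)=2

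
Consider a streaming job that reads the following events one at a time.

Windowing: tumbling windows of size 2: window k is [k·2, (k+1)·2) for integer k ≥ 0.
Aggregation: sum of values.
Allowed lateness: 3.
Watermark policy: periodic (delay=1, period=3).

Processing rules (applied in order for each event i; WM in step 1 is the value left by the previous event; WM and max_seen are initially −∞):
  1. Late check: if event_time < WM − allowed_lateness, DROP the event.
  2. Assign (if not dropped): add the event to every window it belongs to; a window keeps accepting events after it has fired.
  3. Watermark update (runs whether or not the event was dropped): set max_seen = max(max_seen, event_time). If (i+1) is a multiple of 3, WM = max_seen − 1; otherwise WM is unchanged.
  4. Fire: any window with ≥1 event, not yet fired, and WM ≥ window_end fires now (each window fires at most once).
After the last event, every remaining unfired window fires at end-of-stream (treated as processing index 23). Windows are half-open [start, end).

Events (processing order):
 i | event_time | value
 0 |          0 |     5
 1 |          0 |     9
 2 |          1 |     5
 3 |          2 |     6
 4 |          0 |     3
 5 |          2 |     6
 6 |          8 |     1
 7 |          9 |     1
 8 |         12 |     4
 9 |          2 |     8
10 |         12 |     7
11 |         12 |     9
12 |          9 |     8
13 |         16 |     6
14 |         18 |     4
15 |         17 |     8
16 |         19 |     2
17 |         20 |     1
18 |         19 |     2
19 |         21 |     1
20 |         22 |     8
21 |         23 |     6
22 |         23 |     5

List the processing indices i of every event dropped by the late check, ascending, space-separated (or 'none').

9

i=0 t=0 v=5: → [0,2); WM=−∞
i=1 t=0 v=9: → [0,2); WM=−∞
i=2 t=1 v=5: → [0,2); WM=0
i=3 t=2 v=6: → [2,4); WM=0
i=4 t=0 v=3: → [0,2); WM=0
i=5 t=2 v=6: → [2,4); WM=1
i=6 t=8 v=1: → [8,10); WM=1
i=7 t=9 v=1: → [8,10); WM=1
i=8 t=12 v=4: → [12,14); WM=11; [0,2) fires=22 [2,4) fires=12 [8,10) fires=2
i=9 t=2 v=8: DROP (t<11-3); WM=11
i=10 t=12 v=7: → [12,14); WM=11
i=11 t=12 v=9: → [12,14); WM=11
i=12 t=9 v=8: → [8,10); WM=11
i=13 t=16 v=6: → [16,18); WM=11
i=14 t=18 v=4: → [18,20); WM=17; [12,14) fires=20
i=15 t=17 v=8: → [16,18); WM=17
i=16 t=19 v=2: → [18,20); WM=17
i=17 t=20 v=1: → [20,22); WM=19; [16,18) fires=14
i=18 t=19 v=2: → [18,20); WM=19
i=19 t=21 v=1: → [20,22); WM=19
i=20 t=22 v=8: → [22,24); WM=21; [18,20) fires=8
i=21 t=23 v=6: → [22,24); WM=21
i=22 t=23 v=5: → [22,24); WM=21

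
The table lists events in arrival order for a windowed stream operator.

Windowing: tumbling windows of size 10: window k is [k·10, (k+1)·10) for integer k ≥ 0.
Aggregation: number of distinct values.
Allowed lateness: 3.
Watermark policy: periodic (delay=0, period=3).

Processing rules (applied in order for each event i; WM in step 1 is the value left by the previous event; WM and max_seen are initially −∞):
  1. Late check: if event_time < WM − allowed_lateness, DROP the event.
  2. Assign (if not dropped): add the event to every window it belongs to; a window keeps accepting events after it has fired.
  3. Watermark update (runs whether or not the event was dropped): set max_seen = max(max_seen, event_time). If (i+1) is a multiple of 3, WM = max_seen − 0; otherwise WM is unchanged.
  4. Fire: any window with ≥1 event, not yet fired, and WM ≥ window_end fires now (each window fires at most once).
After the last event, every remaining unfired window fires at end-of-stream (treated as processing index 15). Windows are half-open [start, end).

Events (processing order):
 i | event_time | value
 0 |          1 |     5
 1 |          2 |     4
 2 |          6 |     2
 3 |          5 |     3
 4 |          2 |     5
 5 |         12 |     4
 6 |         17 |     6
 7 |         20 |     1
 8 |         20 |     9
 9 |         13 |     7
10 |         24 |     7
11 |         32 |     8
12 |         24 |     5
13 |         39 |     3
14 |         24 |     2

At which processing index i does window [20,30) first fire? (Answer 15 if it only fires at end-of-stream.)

i=0 t=1 v=5: → [0,10); WM=−∞
i=1 t=2 v=4: → [0,10); WM=−∞
i=2 t=6 v=2: → [0,10); WM=6
i=3 t=5 v=3: → [0,10); WM=6
i=4 t=2 v=5: DROP (t<6-3); WM=6
i=5 t=12 v=4: → [10,20); WM=12; [0,10) fires=4
i=6 t=17 v=6: → [10,20); WM=12
i=7 t=20 v=1: → [20,30); WM=12
i=8 t=20 v=9: → [20,30); WM=20; [10,20) fires=2
i=9 t=13 v=7: DROP (t<20-3); WM=20
i=10 t=24 v=7: → [20,30); WM=20
i=11 t=32 v=8: → [30,40); WM=32; [20,30) fires=3
i=12 t=24 v=5: DROP (t<32-3); WM=32
i=13 t=39 v=3: → [30,40); WM=32
i=14 t=24 v=2: DROP (t<32-3); WM=39

11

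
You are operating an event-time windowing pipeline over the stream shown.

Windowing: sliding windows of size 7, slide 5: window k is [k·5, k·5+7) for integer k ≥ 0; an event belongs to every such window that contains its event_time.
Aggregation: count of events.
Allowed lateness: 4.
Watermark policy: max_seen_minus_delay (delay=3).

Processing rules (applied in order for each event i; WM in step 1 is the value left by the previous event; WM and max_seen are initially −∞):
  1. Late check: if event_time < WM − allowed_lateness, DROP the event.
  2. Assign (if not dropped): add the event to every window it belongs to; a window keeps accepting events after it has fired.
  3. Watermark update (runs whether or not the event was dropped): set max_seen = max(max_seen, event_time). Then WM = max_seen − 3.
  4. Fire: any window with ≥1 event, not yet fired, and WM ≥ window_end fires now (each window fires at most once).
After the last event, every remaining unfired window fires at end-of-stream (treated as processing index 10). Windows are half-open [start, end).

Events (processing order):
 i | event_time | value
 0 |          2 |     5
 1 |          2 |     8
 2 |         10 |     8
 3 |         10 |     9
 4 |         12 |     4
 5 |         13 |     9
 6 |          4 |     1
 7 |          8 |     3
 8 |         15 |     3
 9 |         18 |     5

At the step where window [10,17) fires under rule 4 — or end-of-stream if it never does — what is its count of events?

5

i=0 t=2 v=5: → [0,7); WM=-1
i=1 t=2 v=8: → [0,7); WM=-1
i=2 t=10 v=8: → [10,17),[5,12); WM=7; [0,7) fires=2
i=3 t=10 v=9: → [10,17),[5,12); WM=7
i=4 t=12 v=4: → [10,17); WM=9
i=5 t=13 v=9: → [10,17); WM=10
i=6 t=4 v=1: DROP (t<10-4); WM=10
i=7 t=8 v=3: → [5,12); WM=10
i=8 t=15 v=3: → [15,22),[10,17); WM=12; [5,12) fires=3
i=9 t=18 v=5: → [15,22); WM=15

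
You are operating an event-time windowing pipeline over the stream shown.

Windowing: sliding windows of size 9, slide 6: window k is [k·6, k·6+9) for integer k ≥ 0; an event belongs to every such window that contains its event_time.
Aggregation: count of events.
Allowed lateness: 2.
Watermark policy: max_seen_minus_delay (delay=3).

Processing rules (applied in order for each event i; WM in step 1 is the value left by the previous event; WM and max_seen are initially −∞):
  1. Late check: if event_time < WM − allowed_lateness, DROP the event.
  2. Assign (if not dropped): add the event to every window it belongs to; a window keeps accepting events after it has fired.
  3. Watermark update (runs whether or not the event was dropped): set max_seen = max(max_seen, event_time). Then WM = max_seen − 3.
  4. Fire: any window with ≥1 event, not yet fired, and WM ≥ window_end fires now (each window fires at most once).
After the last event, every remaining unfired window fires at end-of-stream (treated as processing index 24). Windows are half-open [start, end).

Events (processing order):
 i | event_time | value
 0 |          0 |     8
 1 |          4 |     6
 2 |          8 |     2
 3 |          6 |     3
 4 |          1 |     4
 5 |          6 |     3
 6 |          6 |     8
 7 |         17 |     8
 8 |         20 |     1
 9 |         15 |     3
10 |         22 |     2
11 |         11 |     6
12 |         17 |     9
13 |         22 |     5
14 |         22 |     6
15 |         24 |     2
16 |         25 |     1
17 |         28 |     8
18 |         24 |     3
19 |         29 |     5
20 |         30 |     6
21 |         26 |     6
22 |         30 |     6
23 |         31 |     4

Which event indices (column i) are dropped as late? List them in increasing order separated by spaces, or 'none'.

i=0 t=0 v=8: → [0,9); WM=-3
i=1 t=4 v=6: → [0,9); WM=1
i=2 t=8 v=2: → [6,15),[0,9); WM=5
i=3 t=6 v=3: → [6,15),[0,9); WM=5
i=4 t=1 v=4: DROP (t<5-2); WM=5
i=5 t=6 v=3: → [6,15),[0,9); WM=5
i=6 t=6 v=8: → [6,15),[0,9); WM=5
i=7 t=17 v=8: → [12,21); WM=14; [0,9) fires=6
i=8 t=20 v=1: → [18,27),[12,21); WM=17; [6,15) fires=4
i=9 t=15 v=3: → [12,21); WM=17
i=10 t=22 v=2: → [18,27); WM=19
i=11 t=11 v=6: DROP (t<19-2); WM=19
i=12 t=17 v=9: → [12,21); WM=19
i=13 t=22 v=5: → [18,27); WM=19
i=14 t=22 v=6: → [18,27); WM=19
i=15 t=24 v=2: → [24,33),[18,27); WM=21; [12,21) fires=4
i=16 t=25 v=1: → [24,33),[18,27); WM=22
i=17 t=28 v=8: → [24,33); WM=25
i=18 t=24 v=3: → [24,33),[18,27); WM=25
i=19 t=29 v=5: → [24,33); WM=26
i=20 t=30 v=6: → [30,39),[24,33); WM=27; [18,27) fires=7
i=21 t=26 v=6: → [24,33),[18,27); WM=27
i=22 t=30 v=6: → [30,39),[24,33); WM=27
i=23 t=31 v=4: → [30,39),[24,33); WM=28

4 11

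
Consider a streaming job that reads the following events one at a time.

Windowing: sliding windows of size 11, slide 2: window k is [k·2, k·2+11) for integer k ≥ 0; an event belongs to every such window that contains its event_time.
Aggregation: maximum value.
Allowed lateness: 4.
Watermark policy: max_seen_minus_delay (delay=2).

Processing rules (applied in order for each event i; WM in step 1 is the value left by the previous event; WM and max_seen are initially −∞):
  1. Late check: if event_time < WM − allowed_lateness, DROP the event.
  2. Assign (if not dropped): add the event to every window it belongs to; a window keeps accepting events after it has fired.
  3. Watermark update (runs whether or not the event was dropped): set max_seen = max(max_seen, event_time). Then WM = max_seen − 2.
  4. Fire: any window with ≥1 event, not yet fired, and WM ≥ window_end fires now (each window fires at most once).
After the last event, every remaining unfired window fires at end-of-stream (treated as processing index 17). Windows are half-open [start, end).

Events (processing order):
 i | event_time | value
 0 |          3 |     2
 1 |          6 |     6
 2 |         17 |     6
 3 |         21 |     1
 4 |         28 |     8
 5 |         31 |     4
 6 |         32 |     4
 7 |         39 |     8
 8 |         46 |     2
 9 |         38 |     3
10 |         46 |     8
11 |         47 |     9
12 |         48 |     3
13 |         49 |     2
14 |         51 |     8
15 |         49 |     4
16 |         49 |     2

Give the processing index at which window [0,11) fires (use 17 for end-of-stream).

2

i=0 t=3 v=2: → [2,13),[0,11); WM=1
i=1 t=6 v=6: → [6,17),[4,15),[2,13),[0,11); WM=4
i=2 t=17 v=6: → [16,27),[14,25),[12,23),[10,21),[8,19); WM=15; [0,11) fires=6 [2,13) fires=6 [4,15) fires=6
i=3 t=21 v=1: → [20,31),[18,29),[16,27),[14,25),[12,23); WM=19; [6,17) fires=6 [8,19) fires=6
i=4 t=28 v=8: → [28,39),[26,37),[24,35),[22,33),[20,31),[18,29); WM=26; [10,21) fires=6 [12,23) fires=6 [14,25) fires=6
i=5 t=31 v=4: → [30,41),[28,39),[26,37),[24,35),[22,33); WM=29; [16,27) fires=6 [18,29) fires=8
i=6 t=32 v=4: → [32,43),[30,41),[28,39),[26,37),[24,35),[22,33); WM=30
i=7 t=39 v=8: → [38,49),[36,47),[34,45),[32,43),[30,41); WM=37; [20,31) fires=8 [22,33) fires=8 [24,35) fires=8 [26,37) fires=8
i=8 t=46 v=2: → [46,57),[44,55),[42,53),[40,51),[38,49),[36,47); WM=44; [28,39) fires=8 [30,41) fires=8 [32,43) fires=8
i=9 t=38 v=3: DROP (t<44-4); WM=44
i=10 t=46 v=8: → [46,57),[44,55),[42,53),[40,51),[38,49),[36,47); WM=44
i=11 t=47 v=9: → [46,57),[44,55),[42,53),[40,51),[38,49); WM=45; [34,45) fires=8
i=12 t=48 v=3: → [48,59),[46,57),[44,55),[42,53),[40,51),[38,49); WM=46
i=13 t=49 v=2: → [48,59),[46,57),[44,55),[42,53),[40,51); WM=47; [36,47) fires=8
i=14 t=51 v=8: → [50,61),[48,59),[46,57),[44,55),[42,53); WM=49; [38,49) fires=9
i=15 t=49 v=4: → [48,59),[46,57),[44,55),[42,53),[40,51); WM=49
i=16 t=49 v=2: → [48,59),[46,57),[44,55),[42,53),[40,51); WM=49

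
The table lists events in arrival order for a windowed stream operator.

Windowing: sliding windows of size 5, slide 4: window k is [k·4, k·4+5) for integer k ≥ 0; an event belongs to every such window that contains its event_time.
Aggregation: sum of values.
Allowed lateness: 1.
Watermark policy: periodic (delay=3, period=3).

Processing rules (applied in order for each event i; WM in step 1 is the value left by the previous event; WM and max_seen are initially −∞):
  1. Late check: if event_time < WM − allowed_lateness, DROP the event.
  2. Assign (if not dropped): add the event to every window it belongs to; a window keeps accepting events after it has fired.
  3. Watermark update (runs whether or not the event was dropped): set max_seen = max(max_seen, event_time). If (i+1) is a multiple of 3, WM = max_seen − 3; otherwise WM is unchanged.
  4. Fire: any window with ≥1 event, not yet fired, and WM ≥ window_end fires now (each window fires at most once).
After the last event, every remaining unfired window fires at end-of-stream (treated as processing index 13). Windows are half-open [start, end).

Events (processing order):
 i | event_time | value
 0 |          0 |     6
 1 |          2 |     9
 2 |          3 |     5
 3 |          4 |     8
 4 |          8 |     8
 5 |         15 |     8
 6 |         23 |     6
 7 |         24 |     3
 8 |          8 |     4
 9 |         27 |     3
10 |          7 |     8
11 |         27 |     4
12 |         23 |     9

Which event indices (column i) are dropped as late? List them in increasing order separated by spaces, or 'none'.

8 10

i=0 t=0 v=6: → [0,5); WM=−∞
i=1 t=2 v=9: → [0,5); WM=−∞
i=2 t=3 v=5: → [0,5); WM=0
i=3 t=4 v=8: → [4,9),[0,5); WM=0
i=4 t=8 v=8: → [8,13),[4,9); WM=0
i=5 t=15 v=8: → [12,17); WM=12; [0,5) fires=28 [4,9) fires=16
i=6 t=23 v=6: → [20,25); WM=12
i=7 t=24 v=3: → [24,29),[20,25); WM=12
i=8 t=8 v=4: DROP (t<12-1); WM=21; [8,13) fires=8 [12,17) fires=8
i=9 t=27 v=3: → [24,29); WM=21
i=10 t=7 v=8: DROP (t<21-1); WM=21
i=11 t=27 v=4: → [24,29); WM=24
i=12 t=23 v=9: → [20,25); WM=24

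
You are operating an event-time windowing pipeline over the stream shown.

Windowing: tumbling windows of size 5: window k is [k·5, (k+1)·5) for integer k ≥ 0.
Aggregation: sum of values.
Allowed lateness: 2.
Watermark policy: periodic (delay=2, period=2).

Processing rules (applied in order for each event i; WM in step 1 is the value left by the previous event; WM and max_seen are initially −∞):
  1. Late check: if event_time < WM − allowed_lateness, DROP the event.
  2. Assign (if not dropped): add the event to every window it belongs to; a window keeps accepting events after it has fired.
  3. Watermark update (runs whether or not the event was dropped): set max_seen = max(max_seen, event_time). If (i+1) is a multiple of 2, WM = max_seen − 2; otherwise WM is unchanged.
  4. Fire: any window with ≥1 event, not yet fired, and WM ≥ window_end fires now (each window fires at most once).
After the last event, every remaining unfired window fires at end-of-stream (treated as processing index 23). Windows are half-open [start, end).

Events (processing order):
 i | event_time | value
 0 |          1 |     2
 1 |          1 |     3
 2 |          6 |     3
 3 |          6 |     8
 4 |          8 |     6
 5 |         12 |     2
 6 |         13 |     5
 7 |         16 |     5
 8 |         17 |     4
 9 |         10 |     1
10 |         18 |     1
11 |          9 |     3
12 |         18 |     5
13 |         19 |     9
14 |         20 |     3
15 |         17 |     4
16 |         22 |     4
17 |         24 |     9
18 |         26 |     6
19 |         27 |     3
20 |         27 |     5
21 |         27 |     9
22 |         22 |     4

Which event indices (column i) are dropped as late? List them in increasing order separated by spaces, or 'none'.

9 11 22

i=0 t=1 v=2: → [0,5); WM=−∞
i=1 t=1 v=3: → [0,5); WM=-1
i=2 t=6 v=3: → [5,10); WM=-1
i=3 t=6 v=8: → [5,10); WM=4
i=4 t=8 v=6: → [5,10); WM=4
i=5 t=12 v=2: → [10,15); WM=10; [0,5) fires=5 [5,10) fires=17
i=6 t=13 v=5: → [10,15); WM=10
i=7 t=16 v=5: → [15,20); WM=14
i=8 t=17 v=4: → [15,20); WM=14
i=9 t=10 v=1: DROP (t<14-2); WM=15; [10,15) fires=7
i=10 t=18 v=1: → [15,20); WM=15
i=11 t=9 v=3: DROP (t<15-2); WM=16
i=12 t=18 v=5: → [15,20); WM=16
i=13 t=19 v=9: → [15,20); WM=17
i=14 t=20 v=3: → [20,25); WM=17
i=15 t=17 v=4: → [15,20); WM=18
i=16 t=22 v=4: → [20,25); WM=18
i=17 t=24 v=9: → [20,25); WM=22; [15,20) fires=28
i=18 t=26 v=6: → [25,30); WM=22
i=19 t=27 v=3: → [25,30); WM=25; [20,25) fires=16
i=20 t=27 v=5: → [25,30); WM=25
i=21 t=27 v=9: → [25,30); WM=25
i=22 t=22 v=4: DROP (t<25-2); WM=25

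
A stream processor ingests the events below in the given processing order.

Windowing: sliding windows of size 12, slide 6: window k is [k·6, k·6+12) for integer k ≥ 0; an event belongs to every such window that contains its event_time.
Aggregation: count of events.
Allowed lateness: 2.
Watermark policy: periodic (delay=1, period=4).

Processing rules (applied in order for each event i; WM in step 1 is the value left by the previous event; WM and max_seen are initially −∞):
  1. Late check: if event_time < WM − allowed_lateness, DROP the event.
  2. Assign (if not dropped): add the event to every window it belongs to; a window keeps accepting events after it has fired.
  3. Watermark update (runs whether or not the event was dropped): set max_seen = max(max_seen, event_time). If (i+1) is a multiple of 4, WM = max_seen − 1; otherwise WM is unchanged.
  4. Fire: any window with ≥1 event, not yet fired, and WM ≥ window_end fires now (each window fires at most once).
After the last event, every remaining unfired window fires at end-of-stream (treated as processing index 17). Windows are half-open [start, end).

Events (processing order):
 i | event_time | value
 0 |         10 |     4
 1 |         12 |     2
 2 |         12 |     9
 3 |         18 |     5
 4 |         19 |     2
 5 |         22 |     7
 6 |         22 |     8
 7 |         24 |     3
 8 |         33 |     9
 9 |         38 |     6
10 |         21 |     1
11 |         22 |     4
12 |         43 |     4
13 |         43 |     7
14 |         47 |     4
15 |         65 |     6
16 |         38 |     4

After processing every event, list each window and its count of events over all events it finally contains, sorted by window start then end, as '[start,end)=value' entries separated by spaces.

i=0 t=10 v=4: → [6,18),[0,12); WM=−∞
i=1 t=12 v=2: → [12,24),[6,18); WM=−∞
i=2 t=12 v=9: → [12,24),[6,18); WM=−∞
i=3 t=18 v=5: → [18,30),[12,24); WM=17; [0,12) fires=1
i=4 t=19 v=2: → [18,30),[12,24); WM=17
i=5 t=22 v=7: → [18,30),[12,24); WM=17
i=6 t=22 v=8: → [18,30),[12,24); WM=17
i=7 t=24 v=3: → [24,36),[18,30); WM=23; [6,18) fires=3
i=8 t=33 v=9: → [30,42),[24,36); WM=23
i=9 t=38 v=6: → [36,48),[30,42); WM=23
i=10 t=21 v=1: → [18,30),[12,24); WM=23
i=11 t=22 v=4: → [18,30),[12,24); WM=37; [12,24) fires=8 [18,30) fires=7 [24,36) fires=2
i=12 t=43 v=4: → [42,54),[36,48); WM=37
i=13 t=43 v=7: → [42,54),[36,48); WM=37
i=14 t=47 v=4: → [42,54),[36,48); WM=37
i=15 t=65 v=6: → [60,72),[54,66); WM=64; [30,42) fires=2 [36,48) fires=4 [42,54) fires=3
i=16 t=38 v=4: DROP (t<64-2); WM=64

[0,12)=1 [6,18)=3 [12,24)=8 [18,30)=7 [24,36)=2 [30,42)=2 [36,48)=4 [42,54)=3 [54,66)=1 [60,72)=1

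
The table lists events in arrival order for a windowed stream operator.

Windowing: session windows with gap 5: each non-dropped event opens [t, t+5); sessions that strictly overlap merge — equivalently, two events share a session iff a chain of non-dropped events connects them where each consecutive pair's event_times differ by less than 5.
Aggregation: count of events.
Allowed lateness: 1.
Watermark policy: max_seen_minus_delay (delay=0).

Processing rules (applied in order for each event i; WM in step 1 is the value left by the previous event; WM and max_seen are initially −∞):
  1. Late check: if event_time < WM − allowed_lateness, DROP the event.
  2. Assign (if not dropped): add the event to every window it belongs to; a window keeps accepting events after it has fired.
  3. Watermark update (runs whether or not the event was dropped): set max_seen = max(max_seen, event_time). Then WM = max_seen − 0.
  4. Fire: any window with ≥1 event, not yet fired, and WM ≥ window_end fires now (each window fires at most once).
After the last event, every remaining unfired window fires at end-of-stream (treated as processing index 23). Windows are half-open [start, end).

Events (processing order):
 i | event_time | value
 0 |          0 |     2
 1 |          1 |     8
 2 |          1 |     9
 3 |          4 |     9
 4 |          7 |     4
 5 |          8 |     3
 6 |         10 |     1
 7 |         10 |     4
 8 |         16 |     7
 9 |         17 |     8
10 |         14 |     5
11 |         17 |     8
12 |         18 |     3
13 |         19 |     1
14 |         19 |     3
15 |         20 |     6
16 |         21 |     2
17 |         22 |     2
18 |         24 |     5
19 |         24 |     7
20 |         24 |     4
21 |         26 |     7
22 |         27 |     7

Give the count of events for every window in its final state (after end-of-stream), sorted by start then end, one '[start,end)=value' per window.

[0,15)=8 [16,32)=14

i=0 t=0 v=2: → [0,5); WM=0
i=1 t=1 v=8: → [0,6); WM=1
i=2 t=1 v=9: → [0,6); WM=1
i=3 t=4 v=9: → [0,9); WM=4
i=4 t=7 v=4: → [0,12); WM=7
i=5 t=8 v=3: → [0,13); WM=8
i=6 t=10 v=1: → [0,15); WM=10
i=7 t=10 v=4: → [0,15); WM=10
i=8 t=16 v=7: → [16,21); WM=16
i=9 t=17 v=8: → [16,22); WM=17
i=10 t=14 v=5: DROP (t<17-1); WM=17
i=11 t=17 v=8: → [16,22); WM=17
i=12 t=18 v=3: → [16,23); WM=18
i=13 t=19 v=1: → [16,24); WM=19
i=14 t=19 v=3: → [16,24); WM=19
i=15 t=20 v=6: → [16,25); WM=20
i=16 t=21 v=2: → [16,26); WM=21
i=17 t=22 v=2: → [16,27); WM=22
i=18 t=24 v=5: → [16,29); WM=24
i=19 t=24 v=7: → [16,29); WM=24
i=20 t=24 v=4: → [16,29); WM=24
i=21 t=26 v=7: → [16,31); WM=26
i=22 t=27 v=7: → [16,32); WM=27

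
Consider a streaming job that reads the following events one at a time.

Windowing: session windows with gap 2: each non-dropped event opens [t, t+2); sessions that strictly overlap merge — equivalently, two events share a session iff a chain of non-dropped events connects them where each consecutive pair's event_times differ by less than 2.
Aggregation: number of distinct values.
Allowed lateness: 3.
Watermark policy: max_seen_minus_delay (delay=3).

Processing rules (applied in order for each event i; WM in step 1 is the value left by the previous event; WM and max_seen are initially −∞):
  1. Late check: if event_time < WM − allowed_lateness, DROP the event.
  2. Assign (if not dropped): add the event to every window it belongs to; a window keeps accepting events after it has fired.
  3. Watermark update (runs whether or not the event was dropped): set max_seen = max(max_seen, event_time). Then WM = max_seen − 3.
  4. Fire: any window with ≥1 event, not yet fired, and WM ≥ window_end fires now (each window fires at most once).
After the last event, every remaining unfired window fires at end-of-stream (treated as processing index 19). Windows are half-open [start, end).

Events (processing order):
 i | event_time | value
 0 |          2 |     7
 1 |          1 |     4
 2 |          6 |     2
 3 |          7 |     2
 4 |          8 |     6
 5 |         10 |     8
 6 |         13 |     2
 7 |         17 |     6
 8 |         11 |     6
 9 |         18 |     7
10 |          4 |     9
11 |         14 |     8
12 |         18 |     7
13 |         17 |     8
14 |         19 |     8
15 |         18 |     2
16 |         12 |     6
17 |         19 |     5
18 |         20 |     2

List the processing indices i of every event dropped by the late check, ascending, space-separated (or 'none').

10 16

i=0 t=2 v=7: → [2,4); WM=-1
i=1 t=1 v=4: → [1,4); WM=-1
i=2 t=6 v=2: → [6,8); WM=3
i=3 t=7 v=2: → [6,9); WM=4
i=4 t=8 v=6: → [6,10); WM=5
i=5 t=10 v=8: → [10,12); WM=7
i=6 t=13 v=2: → [13,15); WM=10
i=7 t=17 v=6: → [17,19); WM=14
i=8 t=11 v=6: → [10,13); WM=14
i=9 t=18 v=7: → [17,20); WM=15
i=10 t=4 v=9: DROP (t<15-3); WM=15
i=11 t=14 v=8: → [13,16); WM=15
i=12 t=18 v=7: → [17,20); WM=15
i=13 t=17 v=8: → [17,20); WM=15
i=14 t=19 v=8: → [17,21); WM=16
i=15 t=18 v=2: → [17,21); WM=16
i=16 t=12 v=6: DROP (t<16-3); WM=16
i=17 t=19 v=5: → [17,21); WM=16
i=18 t=20 v=2: → [17,22); WM=17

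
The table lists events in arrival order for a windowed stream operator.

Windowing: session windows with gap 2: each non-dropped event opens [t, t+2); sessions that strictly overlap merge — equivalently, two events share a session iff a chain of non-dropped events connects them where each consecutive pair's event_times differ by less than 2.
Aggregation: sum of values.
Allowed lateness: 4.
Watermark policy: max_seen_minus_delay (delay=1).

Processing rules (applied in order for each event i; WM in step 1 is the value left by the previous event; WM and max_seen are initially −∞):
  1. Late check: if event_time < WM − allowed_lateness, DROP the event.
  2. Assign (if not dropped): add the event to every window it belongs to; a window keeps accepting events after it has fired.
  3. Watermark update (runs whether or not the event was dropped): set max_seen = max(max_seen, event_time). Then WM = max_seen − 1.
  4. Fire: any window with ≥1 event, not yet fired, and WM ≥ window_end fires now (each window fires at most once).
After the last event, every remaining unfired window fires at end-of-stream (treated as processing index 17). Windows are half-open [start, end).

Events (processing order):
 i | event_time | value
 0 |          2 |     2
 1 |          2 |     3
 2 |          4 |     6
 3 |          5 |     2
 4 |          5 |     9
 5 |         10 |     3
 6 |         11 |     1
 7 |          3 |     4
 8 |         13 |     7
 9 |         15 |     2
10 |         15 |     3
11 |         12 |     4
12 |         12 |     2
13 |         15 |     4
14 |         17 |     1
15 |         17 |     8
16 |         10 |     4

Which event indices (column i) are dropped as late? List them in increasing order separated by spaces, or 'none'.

7 16

i=0 t=2 v=2: → [2,4); WM=1
i=1 t=2 v=3: → [2,4); WM=1
i=2 t=4 v=6: → [4,6); WM=3
i=3 t=5 v=2: → [4,7); WM=4
i=4 t=5 v=9: → [4,7); WM=4
i=5 t=10 v=3: → [10,12); WM=9
i=6 t=11 v=1: → [10,13); WM=10
i=7 t=3 v=4: DROP (t<10-4); WM=10
i=8 t=13 v=7: → [13,15); WM=12
i=9 t=15 v=2: → [15,17); WM=14
i=10 t=15 v=3: → [15,17); WM=14
i=11 t=12 v=4: → [10,15); WM=14
i=12 t=12 v=2: → [10,15); WM=14
i=13 t=15 v=4: → [15,17); WM=14
i=14 t=17 v=1: → [17,19); WM=16
i=15 t=17 v=8: → [17,19); WM=16
i=16 t=10 v=4: DROP (t<16-4); WM=16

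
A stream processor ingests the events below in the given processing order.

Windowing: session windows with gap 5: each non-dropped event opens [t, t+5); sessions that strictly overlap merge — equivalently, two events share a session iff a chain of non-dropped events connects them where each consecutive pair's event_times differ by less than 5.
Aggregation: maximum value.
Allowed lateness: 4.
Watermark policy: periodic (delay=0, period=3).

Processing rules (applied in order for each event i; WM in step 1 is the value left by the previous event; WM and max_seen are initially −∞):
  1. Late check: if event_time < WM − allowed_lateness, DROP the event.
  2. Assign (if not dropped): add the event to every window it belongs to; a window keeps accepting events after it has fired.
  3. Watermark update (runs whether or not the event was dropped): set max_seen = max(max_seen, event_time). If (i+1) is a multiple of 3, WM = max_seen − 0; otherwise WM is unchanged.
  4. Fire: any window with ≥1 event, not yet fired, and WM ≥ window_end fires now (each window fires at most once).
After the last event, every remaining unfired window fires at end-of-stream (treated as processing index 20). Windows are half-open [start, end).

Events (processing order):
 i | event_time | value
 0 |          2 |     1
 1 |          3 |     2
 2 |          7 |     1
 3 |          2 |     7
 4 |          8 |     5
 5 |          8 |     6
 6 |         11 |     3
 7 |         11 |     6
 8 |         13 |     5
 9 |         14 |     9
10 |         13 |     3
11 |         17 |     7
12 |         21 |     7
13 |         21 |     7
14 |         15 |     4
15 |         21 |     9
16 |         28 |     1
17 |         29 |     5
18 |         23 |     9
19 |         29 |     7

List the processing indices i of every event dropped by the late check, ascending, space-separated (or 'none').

3 18

i=0 t=2 v=1: → [2,7); WM=−∞
i=1 t=3 v=2: → [2,8); WM=−∞
i=2 t=7 v=1: → [2,12); WM=7
i=3 t=2 v=7: DROP (t<7-4); WM=7
i=4 t=8 v=5: → [2,13); WM=7
i=5 t=8 v=6: → [2,13); WM=8
i=6 t=11 v=3: → [2,16); WM=8
i=7 t=11 v=6: → [2,16); WM=8
i=8 t=13 v=5: → [2,18); WM=13
i=9 t=14 v=9: → [2,19); WM=13
i=10 t=13 v=3: → [2,19); WM=13
i=11 t=17 v=7: → [2,22); WM=17
i=12 t=21 v=7: → [2,26); WM=17
i=13 t=21 v=7: → [2,26); WM=17
i=14 t=15 v=4: → [2,26); WM=21
i=15 t=21 v=9: → [2,26); WM=21
i=16 t=28 v=1: → [28,33); WM=21
i=17 t=29 v=5: → [28,34); WM=29
i=18 t=23 v=9: DROP (t<29-4); WM=29
i=19 t=29 v=7: → [28,34); WM=29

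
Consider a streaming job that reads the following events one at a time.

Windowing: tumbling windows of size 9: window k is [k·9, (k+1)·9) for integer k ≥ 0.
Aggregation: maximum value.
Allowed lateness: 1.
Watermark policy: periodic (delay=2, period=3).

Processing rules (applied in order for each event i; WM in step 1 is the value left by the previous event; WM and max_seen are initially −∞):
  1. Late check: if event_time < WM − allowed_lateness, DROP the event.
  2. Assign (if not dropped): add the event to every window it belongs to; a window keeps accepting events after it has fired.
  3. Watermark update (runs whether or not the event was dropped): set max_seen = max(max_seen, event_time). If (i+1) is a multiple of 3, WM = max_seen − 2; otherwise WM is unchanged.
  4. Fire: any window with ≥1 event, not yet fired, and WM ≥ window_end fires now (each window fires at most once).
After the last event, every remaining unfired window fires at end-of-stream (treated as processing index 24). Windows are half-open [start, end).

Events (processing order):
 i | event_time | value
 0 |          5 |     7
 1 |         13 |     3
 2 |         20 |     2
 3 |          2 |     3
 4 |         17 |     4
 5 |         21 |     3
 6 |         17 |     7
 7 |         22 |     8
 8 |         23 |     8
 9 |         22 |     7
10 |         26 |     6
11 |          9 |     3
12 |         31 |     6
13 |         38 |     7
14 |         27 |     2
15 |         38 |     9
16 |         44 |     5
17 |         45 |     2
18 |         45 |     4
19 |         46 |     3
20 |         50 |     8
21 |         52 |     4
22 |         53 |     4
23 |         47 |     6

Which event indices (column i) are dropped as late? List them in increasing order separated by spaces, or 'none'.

3 6 11

i=0 t=5 v=7: → [0,9); WM=−∞
i=1 t=13 v=3: → [9,18); WM=−∞
i=2 t=20 v=2: → [18,27); WM=18; [0,9) fires=7 [9,18) fires=3
i=3 t=2 v=3: DROP (t<18-1); WM=18
i=4 t=17 v=4: → [9,18); WM=18
i=5 t=21 v=3: → [18,27); WM=19
i=6 t=17 v=7: DROP (t<19-1); WM=19
i=7 t=22 v=8: → [18,27); WM=19
i=8 t=23 v=8: → [18,27); WM=21
i=9 t=22 v=7: → [18,27); WM=21
i=10 t=26 v=6: → [18,27); WM=21
i=11 t=9 v=3: DROP (t<21-1); WM=24
i=12 t=31 v=6: → [27,36); WM=24
i=13 t=38 v=7: → [36,45); WM=24
i=14 t=27 v=2: → [27,36); WM=36; [18,27) fires=8 [27,36) fires=6
i=15 t=38 v=9: → [36,45); WM=36
i=16 t=44 v=5: → [36,45); WM=36
i=17 t=45 v=2: → [45,54); WM=43
i=18 t=45 v=4: → [45,54); WM=43
i=19 t=46 v=3: → [45,54); WM=43
i=20 t=50 v=8: → [45,54); WM=48; [36,45) fires=9
i=21 t=52 v=4: → [45,54); WM=48
i=22 t=53 v=4: → [45,54); WM=48
i=23 t=47 v=6: → [45,54); WM=51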